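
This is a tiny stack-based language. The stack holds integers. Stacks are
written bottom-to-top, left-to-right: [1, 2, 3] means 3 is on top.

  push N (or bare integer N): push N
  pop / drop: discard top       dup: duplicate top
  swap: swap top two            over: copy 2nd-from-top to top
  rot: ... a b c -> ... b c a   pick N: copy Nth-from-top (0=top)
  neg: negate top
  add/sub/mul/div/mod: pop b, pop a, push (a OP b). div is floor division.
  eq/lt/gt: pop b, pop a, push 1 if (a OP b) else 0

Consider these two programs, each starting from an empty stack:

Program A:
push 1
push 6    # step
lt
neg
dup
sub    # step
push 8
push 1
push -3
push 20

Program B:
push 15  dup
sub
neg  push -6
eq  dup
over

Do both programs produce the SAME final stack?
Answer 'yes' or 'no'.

Program A trace:
  After 'push 1': [1]
  After 'push 6': [1, 6]
  After 'lt': [1]
  After 'neg': [-1]
  After 'dup': [-1, -1]
  After 'sub': [0]
  After 'push 8': [0, 8]
  After 'push 1': [0, 8, 1]
  After 'push -3': [0, 8, 1, -3]
  After 'push 20': [0, 8, 1, -3, 20]
Program A final stack: [0, 8, 1, -3, 20]

Program B trace:
  After 'push 15': [15]
  After 'dup': [15, 15]
  After 'sub': [0]
  After 'neg': [0]
  After 'push -6': [0, -6]
  After 'eq': [0]
  After 'dup': [0, 0]
  After 'over': [0, 0, 0]
Program B final stack: [0, 0, 0]
Same: no

Answer: no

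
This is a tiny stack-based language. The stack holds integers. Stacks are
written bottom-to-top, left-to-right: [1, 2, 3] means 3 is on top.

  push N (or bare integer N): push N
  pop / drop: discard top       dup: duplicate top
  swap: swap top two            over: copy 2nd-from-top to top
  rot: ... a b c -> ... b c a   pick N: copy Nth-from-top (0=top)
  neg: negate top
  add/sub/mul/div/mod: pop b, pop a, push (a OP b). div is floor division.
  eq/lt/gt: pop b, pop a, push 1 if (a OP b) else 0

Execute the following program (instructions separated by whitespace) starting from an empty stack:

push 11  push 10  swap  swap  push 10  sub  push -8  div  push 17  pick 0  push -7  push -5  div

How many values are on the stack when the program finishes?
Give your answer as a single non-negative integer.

Answer: 5

Derivation:
After 'push 11': stack = [11] (depth 1)
After 'push 10': stack = [11, 10] (depth 2)
After 'swap': stack = [10, 11] (depth 2)
After 'swap': stack = [11, 10] (depth 2)
After 'push 10': stack = [11, 10, 10] (depth 3)
After 'sub': stack = [11, 0] (depth 2)
After 'push -8': stack = [11, 0, -8] (depth 3)
After 'div': stack = [11, 0] (depth 2)
After 'push 17': stack = [11, 0, 17] (depth 3)
After 'pick 0': stack = [11, 0, 17, 17] (depth 4)
After 'push -7': stack = [11, 0, 17, 17, -7] (depth 5)
After 'push -5': stack = [11, 0, 17, 17, -7, -5] (depth 6)
After 'div': stack = [11, 0, 17, 17, 1] (depth 5)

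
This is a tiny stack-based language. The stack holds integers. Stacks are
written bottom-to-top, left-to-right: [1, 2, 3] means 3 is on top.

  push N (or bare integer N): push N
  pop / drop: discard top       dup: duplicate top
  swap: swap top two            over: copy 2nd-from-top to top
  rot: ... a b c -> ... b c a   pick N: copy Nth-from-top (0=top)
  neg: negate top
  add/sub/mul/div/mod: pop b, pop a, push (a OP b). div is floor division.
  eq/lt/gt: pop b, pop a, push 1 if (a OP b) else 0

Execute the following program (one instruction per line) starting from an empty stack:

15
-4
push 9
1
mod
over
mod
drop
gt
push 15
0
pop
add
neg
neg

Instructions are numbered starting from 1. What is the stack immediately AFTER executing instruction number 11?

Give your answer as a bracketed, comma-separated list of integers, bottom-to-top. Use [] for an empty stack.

Answer: [1, 15, 0]

Derivation:
Step 1 ('15'): [15]
Step 2 ('-4'): [15, -4]
Step 3 ('push 9'): [15, -4, 9]
Step 4 ('1'): [15, -4, 9, 1]
Step 5 ('mod'): [15, -4, 0]
Step 6 ('over'): [15, -4, 0, -4]
Step 7 ('mod'): [15, -4, 0]
Step 8 ('drop'): [15, -4]
Step 9 ('gt'): [1]
Step 10 ('push 15'): [1, 15]
Step 11 ('0'): [1, 15, 0]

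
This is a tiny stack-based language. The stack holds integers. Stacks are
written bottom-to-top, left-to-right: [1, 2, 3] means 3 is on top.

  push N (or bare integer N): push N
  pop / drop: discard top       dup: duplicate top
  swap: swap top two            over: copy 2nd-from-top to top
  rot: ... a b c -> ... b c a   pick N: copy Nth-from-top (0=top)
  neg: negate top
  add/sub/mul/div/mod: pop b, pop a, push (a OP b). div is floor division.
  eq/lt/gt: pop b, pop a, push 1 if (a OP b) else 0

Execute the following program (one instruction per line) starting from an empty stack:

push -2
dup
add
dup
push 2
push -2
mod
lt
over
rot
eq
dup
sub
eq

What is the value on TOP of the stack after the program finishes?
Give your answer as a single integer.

After 'push -2': [-2]
After 'dup': [-2, -2]
After 'add': [-4]
After 'dup': [-4, -4]
After 'push 2': [-4, -4, 2]
After 'push -2': [-4, -4, 2, -2]
After 'mod': [-4, -4, 0]
After 'lt': [-4, 1]
After 'over': [-4, 1, -4]
After 'rot': [1, -4, -4]
After 'eq': [1, 1]
After 'dup': [1, 1, 1]
After 'sub': [1, 0]
After 'eq': [0]

Answer: 0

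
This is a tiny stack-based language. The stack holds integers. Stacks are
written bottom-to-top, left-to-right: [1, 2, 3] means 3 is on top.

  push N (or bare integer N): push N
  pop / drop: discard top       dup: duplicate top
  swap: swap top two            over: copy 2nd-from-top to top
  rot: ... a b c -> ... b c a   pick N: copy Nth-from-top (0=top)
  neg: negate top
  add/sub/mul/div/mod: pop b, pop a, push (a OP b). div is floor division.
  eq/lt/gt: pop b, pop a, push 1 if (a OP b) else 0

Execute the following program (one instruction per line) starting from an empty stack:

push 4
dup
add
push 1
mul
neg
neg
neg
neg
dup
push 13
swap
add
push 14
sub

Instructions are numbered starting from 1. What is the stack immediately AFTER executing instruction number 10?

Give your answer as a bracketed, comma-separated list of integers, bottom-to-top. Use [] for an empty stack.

Answer: [8, 8]

Derivation:
Step 1 ('push 4'): [4]
Step 2 ('dup'): [4, 4]
Step 3 ('add'): [8]
Step 4 ('push 1'): [8, 1]
Step 5 ('mul'): [8]
Step 6 ('neg'): [-8]
Step 7 ('neg'): [8]
Step 8 ('neg'): [-8]
Step 9 ('neg'): [8]
Step 10 ('dup'): [8, 8]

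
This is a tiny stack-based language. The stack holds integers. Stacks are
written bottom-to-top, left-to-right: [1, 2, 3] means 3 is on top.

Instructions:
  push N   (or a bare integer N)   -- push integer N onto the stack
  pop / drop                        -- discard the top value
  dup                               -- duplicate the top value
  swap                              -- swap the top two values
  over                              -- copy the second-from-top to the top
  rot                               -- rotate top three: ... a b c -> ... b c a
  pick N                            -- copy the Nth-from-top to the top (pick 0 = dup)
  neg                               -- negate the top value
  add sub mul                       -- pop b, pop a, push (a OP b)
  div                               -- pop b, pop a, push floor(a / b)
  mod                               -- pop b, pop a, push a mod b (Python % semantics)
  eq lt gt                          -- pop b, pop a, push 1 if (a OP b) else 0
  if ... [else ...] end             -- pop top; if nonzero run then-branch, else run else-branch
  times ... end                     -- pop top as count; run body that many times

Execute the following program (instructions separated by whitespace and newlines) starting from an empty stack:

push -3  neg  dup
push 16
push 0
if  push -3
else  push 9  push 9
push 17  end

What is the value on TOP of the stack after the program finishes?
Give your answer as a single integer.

Answer: 17

Derivation:
After 'push -3': [-3]
After 'neg': [3]
After 'dup': [3, 3]
After 'push 16': [3, 3, 16]
After 'push 0': [3, 3, 16, 0]
After 'if': [3, 3, 16]
After 'push 9': [3, 3, 16, 9]
After 'push 9': [3, 3, 16, 9, 9]
After 'push 17': [3, 3, 16, 9, 9, 17]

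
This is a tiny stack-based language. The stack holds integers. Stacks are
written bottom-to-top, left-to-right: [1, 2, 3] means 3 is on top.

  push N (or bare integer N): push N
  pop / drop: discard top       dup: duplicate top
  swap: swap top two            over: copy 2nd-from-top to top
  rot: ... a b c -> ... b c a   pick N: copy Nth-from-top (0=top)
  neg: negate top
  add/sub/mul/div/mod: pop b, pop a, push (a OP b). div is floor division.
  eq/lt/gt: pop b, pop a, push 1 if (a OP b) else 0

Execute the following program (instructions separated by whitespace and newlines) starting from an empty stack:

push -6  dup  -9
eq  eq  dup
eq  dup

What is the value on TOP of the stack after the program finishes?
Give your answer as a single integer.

Answer: 1

Derivation:
After 'push -6': [-6]
After 'dup': [-6, -6]
After 'push -9': [-6, -6, -9]
After 'eq': [-6, 0]
After 'eq': [0]
After 'dup': [0, 0]
After 'eq': [1]
After 'dup': [1, 1]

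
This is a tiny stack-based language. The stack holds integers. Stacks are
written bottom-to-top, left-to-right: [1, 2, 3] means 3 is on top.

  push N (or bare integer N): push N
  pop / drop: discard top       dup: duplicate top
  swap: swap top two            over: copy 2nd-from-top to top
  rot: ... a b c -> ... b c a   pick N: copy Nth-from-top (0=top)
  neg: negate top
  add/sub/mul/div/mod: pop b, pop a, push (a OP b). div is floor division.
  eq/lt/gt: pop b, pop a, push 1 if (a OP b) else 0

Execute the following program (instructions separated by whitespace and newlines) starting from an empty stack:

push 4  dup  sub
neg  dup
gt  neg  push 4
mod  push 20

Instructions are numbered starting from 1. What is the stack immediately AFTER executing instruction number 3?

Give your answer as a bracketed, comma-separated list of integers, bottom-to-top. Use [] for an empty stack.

Answer: [0]

Derivation:
Step 1 ('push 4'): [4]
Step 2 ('dup'): [4, 4]
Step 3 ('sub'): [0]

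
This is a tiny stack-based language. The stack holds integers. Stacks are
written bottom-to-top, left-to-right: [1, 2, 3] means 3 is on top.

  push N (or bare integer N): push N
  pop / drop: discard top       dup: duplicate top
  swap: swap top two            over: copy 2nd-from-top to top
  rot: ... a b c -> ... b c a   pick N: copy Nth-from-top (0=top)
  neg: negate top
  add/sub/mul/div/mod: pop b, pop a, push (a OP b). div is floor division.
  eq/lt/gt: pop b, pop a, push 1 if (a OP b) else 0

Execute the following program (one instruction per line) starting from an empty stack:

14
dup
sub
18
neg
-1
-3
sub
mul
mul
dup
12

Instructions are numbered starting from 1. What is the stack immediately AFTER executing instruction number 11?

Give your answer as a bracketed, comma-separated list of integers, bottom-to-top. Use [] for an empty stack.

Step 1 ('14'): [14]
Step 2 ('dup'): [14, 14]
Step 3 ('sub'): [0]
Step 4 ('18'): [0, 18]
Step 5 ('neg'): [0, -18]
Step 6 ('-1'): [0, -18, -1]
Step 7 ('-3'): [0, -18, -1, -3]
Step 8 ('sub'): [0, -18, 2]
Step 9 ('mul'): [0, -36]
Step 10 ('mul'): [0]
Step 11 ('dup'): [0, 0]

Answer: [0, 0]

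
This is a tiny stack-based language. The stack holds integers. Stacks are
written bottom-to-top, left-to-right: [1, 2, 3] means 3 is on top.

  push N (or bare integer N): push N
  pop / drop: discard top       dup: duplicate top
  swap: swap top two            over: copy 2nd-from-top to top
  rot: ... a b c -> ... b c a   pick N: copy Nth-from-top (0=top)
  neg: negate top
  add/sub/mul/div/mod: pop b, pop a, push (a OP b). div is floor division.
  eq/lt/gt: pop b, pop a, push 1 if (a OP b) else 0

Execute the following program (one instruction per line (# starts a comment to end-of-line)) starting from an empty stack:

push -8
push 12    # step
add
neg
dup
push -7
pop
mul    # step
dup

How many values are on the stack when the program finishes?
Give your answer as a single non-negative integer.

After 'push -8': stack = [-8] (depth 1)
After 'push 12': stack = [-8, 12] (depth 2)
After 'add': stack = [4] (depth 1)
After 'neg': stack = [-4] (depth 1)
After 'dup': stack = [-4, -4] (depth 2)
After 'push -7': stack = [-4, -4, -7] (depth 3)
After 'pop': stack = [-4, -4] (depth 2)
After 'mul': stack = [16] (depth 1)
After 'dup': stack = [16, 16] (depth 2)

Answer: 2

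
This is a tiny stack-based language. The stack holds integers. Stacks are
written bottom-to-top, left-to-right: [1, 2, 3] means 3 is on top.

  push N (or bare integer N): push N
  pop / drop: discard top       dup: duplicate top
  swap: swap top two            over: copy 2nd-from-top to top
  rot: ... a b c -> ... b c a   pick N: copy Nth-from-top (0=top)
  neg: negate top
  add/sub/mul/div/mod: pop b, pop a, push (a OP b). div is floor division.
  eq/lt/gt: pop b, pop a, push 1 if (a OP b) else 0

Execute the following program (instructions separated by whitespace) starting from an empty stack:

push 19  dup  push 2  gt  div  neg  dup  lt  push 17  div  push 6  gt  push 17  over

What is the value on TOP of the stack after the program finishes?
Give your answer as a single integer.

Answer: 0

Derivation:
After 'push 19': [19]
After 'dup': [19, 19]
After 'push 2': [19, 19, 2]
After 'gt': [19, 1]
After 'div': [19]
After 'neg': [-19]
After 'dup': [-19, -19]
After 'lt': [0]
After 'push 17': [0, 17]
After 'div': [0]
After 'push 6': [0, 6]
After 'gt': [0]
After 'push 17': [0, 17]
After 'over': [0, 17, 0]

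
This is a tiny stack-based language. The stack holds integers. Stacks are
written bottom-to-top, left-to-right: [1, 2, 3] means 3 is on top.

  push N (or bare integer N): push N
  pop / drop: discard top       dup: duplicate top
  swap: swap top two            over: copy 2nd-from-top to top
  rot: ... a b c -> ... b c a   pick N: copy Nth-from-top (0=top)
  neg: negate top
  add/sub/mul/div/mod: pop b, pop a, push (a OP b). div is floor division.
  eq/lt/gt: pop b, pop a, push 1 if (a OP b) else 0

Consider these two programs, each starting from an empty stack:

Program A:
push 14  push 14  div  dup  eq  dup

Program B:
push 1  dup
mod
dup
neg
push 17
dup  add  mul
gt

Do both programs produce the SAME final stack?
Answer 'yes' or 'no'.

Answer: no

Derivation:
Program A trace:
  After 'push 14': [14]
  After 'push 14': [14, 14]
  After 'div': [1]
  After 'dup': [1, 1]
  After 'eq': [1]
  After 'dup': [1, 1]
Program A final stack: [1, 1]

Program B trace:
  After 'push 1': [1]
  After 'dup': [1, 1]
  After 'mod': [0]
  After 'dup': [0, 0]
  After 'neg': [0, 0]
  After 'push 17': [0, 0, 17]
  After 'dup': [0, 0, 17, 17]
  After 'add': [0, 0, 34]
  After 'mul': [0, 0]
  After 'gt': [0]
Program B final stack: [0]
Same: no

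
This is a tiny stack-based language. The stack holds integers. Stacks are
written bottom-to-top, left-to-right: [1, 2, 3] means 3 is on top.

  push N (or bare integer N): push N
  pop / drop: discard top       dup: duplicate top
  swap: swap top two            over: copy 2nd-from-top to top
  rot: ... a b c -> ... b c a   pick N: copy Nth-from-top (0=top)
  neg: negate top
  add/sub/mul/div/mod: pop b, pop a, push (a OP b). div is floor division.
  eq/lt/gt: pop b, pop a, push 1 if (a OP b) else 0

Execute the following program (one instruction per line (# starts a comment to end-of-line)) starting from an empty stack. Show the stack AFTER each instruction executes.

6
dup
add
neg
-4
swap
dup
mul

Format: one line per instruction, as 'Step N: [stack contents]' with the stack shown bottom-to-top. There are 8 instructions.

Step 1: [6]
Step 2: [6, 6]
Step 3: [12]
Step 4: [-12]
Step 5: [-12, -4]
Step 6: [-4, -12]
Step 7: [-4, -12, -12]
Step 8: [-4, 144]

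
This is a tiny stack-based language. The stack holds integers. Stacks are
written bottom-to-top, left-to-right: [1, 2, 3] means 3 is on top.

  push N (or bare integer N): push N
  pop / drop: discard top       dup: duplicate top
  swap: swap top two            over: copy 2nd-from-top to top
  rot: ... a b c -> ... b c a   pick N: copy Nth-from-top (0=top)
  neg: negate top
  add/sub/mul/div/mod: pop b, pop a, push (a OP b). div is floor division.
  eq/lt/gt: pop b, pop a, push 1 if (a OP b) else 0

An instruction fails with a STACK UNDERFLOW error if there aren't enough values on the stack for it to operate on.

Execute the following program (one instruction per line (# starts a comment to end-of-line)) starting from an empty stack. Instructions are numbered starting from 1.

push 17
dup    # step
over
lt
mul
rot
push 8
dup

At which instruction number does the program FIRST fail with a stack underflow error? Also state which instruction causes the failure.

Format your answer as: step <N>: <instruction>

Step 1 ('push 17'): stack = [17], depth = 1
Step 2 ('dup'): stack = [17, 17], depth = 2
Step 3 ('over'): stack = [17, 17, 17], depth = 3
Step 4 ('lt'): stack = [17, 0], depth = 2
Step 5 ('mul'): stack = [0], depth = 1
Step 6 ('rot'): needs 3 value(s) but depth is 1 — STACK UNDERFLOW

Answer: step 6: rot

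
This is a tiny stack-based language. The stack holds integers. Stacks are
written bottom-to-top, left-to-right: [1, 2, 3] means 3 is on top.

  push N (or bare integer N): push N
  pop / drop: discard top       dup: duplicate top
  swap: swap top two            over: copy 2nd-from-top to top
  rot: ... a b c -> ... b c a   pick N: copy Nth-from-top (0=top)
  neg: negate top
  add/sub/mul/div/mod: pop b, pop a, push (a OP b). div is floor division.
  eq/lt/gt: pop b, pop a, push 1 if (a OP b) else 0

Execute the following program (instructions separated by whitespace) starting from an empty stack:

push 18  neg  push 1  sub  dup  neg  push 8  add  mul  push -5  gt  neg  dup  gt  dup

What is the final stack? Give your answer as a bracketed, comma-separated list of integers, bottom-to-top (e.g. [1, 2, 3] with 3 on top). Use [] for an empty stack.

Answer: [0, 0]

Derivation:
After 'push 18': [18]
After 'neg': [-18]
After 'push 1': [-18, 1]
After 'sub': [-19]
After 'dup': [-19, -19]
After 'neg': [-19, 19]
After 'push 8': [-19, 19, 8]
After 'add': [-19, 27]
After 'mul': [-513]
After 'push -5': [-513, -5]
After 'gt': [0]
After 'neg': [0]
After 'dup': [0, 0]
After 'gt': [0]
After 'dup': [0, 0]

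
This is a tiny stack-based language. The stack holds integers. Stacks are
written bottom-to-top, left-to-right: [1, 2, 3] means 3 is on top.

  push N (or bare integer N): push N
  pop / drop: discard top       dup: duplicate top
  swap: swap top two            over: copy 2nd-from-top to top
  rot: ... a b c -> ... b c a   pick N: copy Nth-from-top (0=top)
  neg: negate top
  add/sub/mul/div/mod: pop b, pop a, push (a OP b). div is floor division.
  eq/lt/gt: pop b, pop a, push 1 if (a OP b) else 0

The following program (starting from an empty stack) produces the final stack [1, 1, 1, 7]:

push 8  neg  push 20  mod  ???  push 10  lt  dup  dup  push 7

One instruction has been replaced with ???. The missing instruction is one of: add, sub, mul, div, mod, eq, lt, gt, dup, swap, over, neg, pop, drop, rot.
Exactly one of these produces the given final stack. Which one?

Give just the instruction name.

Answer: neg

Derivation:
Stack before ???: [12]
Stack after ???:  [-12]
The instruction that transforms [12] -> [-12] is: neg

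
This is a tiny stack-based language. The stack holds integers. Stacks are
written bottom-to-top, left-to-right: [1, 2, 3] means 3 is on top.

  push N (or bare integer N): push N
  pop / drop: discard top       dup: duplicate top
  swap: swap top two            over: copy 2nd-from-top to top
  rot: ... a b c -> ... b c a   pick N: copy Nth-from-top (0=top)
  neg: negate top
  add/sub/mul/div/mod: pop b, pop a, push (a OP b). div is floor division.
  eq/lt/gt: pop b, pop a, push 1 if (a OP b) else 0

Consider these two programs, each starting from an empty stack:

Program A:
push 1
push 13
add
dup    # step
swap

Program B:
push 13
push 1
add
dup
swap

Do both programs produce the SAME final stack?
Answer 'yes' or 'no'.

Program A trace:
  After 'push 1': [1]
  After 'push 13': [1, 13]
  After 'add': [14]
  After 'dup': [14, 14]
  After 'swap': [14, 14]
Program A final stack: [14, 14]

Program B trace:
  After 'push 13': [13]
  After 'push 1': [13, 1]
  After 'add': [14]
  After 'dup': [14, 14]
  After 'swap': [14, 14]
Program B final stack: [14, 14]
Same: yes

Answer: yes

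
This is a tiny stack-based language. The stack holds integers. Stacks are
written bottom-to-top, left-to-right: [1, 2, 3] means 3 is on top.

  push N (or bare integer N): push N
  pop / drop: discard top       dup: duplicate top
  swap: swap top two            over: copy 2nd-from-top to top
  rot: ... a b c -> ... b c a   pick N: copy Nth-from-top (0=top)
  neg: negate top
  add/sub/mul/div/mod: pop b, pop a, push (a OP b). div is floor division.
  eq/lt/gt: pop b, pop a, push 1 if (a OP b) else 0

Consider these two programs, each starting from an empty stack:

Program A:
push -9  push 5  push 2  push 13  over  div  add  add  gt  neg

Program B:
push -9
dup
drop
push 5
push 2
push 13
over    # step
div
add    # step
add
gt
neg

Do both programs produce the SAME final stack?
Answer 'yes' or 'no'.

Program A trace:
  After 'push -9': [-9]
  After 'push 5': [-9, 5]
  After 'push 2': [-9, 5, 2]
  After 'push 13': [-9, 5, 2, 13]
  After 'over': [-9, 5, 2, 13, 2]
  After 'div': [-9, 5, 2, 6]
  After 'add': [-9, 5, 8]
  After 'add': [-9, 13]
  After 'gt': [0]
  After 'neg': [0]
Program A final stack: [0]

Program B trace:
  After 'push -9': [-9]
  After 'dup': [-9, -9]
  After 'drop': [-9]
  After 'push 5': [-9, 5]
  After 'push 2': [-9, 5, 2]
  After 'push 13': [-9, 5, 2, 13]
  After 'over': [-9, 5, 2, 13, 2]
  After 'div': [-9, 5, 2, 6]
  After 'add': [-9, 5, 8]
  After 'add': [-9, 13]
  After 'gt': [0]
  After 'neg': [0]
Program B final stack: [0]
Same: yes

Answer: yes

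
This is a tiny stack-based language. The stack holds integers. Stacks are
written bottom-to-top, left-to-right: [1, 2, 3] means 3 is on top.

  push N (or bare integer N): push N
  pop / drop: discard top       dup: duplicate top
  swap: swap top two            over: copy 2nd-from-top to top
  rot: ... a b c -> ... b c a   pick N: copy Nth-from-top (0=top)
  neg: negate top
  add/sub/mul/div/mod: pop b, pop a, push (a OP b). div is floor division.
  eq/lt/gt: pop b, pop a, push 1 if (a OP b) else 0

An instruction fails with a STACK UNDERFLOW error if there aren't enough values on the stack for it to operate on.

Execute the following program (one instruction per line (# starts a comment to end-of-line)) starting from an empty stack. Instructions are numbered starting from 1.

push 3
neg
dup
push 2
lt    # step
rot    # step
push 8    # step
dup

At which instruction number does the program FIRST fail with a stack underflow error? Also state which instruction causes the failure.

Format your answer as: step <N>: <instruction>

Answer: step 6: rot

Derivation:
Step 1 ('push 3'): stack = [3], depth = 1
Step 2 ('neg'): stack = [-3], depth = 1
Step 3 ('dup'): stack = [-3, -3], depth = 2
Step 4 ('push 2'): stack = [-3, -3, 2], depth = 3
Step 5 ('lt'): stack = [-3, 1], depth = 2
Step 6 ('rot'): needs 3 value(s) but depth is 2 — STACK UNDERFLOW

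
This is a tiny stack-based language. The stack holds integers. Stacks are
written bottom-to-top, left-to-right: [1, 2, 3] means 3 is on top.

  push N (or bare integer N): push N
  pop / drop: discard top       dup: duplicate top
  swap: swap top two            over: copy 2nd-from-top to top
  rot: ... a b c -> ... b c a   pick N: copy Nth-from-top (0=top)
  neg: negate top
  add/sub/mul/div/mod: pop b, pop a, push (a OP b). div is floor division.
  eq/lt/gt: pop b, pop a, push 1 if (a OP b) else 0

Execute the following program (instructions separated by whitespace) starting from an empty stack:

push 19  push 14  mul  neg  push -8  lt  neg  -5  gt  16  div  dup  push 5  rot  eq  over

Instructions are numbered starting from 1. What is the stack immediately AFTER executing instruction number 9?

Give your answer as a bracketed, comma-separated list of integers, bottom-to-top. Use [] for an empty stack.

Answer: [1]

Derivation:
Step 1 ('push 19'): [19]
Step 2 ('push 14'): [19, 14]
Step 3 ('mul'): [266]
Step 4 ('neg'): [-266]
Step 5 ('push -8'): [-266, -8]
Step 6 ('lt'): [1]
Step 7 ('neg'): [-1]
Step 8 ('-5'): [-1, -5]
Step 9 ('gt'): [1]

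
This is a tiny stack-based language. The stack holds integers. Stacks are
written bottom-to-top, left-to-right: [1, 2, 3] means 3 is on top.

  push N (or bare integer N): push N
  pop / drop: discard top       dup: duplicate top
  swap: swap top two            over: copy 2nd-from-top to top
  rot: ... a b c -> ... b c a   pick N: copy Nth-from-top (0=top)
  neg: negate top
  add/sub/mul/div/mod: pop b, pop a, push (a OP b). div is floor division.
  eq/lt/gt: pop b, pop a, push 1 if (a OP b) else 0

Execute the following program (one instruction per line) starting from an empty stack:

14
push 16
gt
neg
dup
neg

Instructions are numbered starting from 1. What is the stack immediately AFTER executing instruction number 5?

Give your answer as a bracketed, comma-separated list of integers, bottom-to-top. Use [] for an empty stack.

Answer: [0, 0]

Derivation:
Step 1 ('14'): [14]
Step 2 ('push 16'): [14, 16]
Step 3 ('gt'): [0]
Step 4 ('neg'): [0]
Step 5 ('dup'): [0, 0]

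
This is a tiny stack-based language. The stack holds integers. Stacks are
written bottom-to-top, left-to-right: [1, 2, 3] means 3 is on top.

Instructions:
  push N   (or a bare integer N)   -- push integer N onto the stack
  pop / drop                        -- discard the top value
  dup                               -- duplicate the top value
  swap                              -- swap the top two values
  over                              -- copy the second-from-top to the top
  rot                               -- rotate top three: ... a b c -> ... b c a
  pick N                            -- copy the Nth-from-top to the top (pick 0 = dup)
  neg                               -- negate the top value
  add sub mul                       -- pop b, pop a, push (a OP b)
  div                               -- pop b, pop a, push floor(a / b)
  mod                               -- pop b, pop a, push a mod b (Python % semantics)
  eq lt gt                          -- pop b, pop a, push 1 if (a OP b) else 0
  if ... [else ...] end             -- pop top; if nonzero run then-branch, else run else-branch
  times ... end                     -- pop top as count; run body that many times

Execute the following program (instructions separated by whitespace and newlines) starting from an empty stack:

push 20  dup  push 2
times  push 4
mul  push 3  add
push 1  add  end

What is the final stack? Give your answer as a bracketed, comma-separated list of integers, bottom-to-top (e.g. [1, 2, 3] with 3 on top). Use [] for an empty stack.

After 'push 20': [20]
After 'dup': [20, 20]
After 'push 2': [20, 20, 2]
After 'times': [20, 20]
After 'push 4': [20, 20, 4]
After 'mul': [20, 80]
After 'push 3': [20, 80, 3]
After 'add': [20, 83]
After 'push 1': [20, 83, 1]
After 'add': [20, 84]
After 'push 4': [20, 84, 4]
After 'mul': [20, 336]
After 'push 3': [20, 336, 3]
After 'add': [20, 339]
After 'push 1': [20, 339, 1]
After 'add': [20, 340]

Answer: [20, 340]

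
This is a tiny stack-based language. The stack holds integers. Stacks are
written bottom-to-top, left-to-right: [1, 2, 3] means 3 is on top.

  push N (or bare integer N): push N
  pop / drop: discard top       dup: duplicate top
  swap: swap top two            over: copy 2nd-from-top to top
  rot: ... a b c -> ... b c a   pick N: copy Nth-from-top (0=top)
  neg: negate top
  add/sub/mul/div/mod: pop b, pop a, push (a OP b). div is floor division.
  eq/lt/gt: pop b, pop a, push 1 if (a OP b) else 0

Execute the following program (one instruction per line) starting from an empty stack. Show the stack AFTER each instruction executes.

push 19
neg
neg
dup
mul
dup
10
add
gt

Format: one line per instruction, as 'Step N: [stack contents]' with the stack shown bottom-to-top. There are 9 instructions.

Step 1: [19]
Step 2: [-19]
Step 3: [19]
Step 4: [19, 19]
Step 5: [361]
Step 6: [361, 361]
Step 7: [361, 361, 10]
Step 8: [361, 371]
Step 9: [0]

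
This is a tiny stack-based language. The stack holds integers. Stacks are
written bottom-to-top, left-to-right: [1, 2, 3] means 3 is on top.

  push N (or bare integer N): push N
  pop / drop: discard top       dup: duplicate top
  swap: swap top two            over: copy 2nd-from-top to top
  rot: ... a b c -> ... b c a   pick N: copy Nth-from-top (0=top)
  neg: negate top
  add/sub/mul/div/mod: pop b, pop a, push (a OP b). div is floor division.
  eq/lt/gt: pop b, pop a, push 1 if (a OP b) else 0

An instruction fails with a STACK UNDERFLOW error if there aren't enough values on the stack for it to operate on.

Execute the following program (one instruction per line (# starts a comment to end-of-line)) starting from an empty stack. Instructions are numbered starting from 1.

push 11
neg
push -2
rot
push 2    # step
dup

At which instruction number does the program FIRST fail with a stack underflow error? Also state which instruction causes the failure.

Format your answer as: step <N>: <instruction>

Answer: step 4: rot

Derivation:
Step 1 ('push 11'): stack = [11], depth = 1
Step 2 ('neg'): stack = [-11], depth = 1
Step 3 ('push -2'): stack = [-11, -2], depth = 2
Step 4 ('rot'): needs 3 value(s) but depth is 2 — STACK UNDERFLOW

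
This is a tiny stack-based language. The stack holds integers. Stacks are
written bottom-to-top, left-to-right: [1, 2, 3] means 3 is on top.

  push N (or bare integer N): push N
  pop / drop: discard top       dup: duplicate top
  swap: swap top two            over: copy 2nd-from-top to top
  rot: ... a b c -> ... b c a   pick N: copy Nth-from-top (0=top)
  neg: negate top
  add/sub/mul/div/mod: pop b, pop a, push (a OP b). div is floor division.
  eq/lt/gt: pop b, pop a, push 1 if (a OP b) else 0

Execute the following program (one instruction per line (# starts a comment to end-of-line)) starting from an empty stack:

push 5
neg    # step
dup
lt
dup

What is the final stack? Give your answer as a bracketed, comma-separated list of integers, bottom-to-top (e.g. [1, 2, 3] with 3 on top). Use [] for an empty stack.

Answer: [0, 0]

Derivation:
After 'push 5': [5]
After 'neg': [-5]
After 'dup': [-5, -5]
After 'lt': [0]
After 'dup': [0, 0]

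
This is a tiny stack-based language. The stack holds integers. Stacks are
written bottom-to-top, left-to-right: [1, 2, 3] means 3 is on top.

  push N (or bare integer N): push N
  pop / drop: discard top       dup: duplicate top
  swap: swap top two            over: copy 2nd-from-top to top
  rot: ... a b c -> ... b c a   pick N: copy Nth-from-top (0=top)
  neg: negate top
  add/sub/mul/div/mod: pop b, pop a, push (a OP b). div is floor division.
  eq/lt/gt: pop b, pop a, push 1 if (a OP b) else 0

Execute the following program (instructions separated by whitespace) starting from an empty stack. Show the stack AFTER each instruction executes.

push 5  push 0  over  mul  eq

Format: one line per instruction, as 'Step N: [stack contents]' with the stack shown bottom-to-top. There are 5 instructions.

Step 1: [5]
Step 2: [5, 0]
Step 3: [5, 0, 5]
Step 4: [5, 0]
Step 5: [0]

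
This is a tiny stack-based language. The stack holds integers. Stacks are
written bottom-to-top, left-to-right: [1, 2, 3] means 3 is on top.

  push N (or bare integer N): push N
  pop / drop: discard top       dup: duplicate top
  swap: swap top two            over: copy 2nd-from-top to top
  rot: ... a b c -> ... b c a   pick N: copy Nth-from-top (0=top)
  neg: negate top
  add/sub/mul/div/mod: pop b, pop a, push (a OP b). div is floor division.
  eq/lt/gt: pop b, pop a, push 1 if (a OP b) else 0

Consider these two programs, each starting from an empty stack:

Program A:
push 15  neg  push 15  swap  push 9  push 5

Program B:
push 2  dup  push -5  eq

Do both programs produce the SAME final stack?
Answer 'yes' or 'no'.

Program A trace:
  After 'push 15': [15]
  After 'neg': [-15]
  After 'push 15': [-15, 15]
  After 'swap': [15, -15]
  After 'push 9': [15, -15, 9]
  After 'push 5': [15, -15, 9, 5]
Program A final stack: [15, -15, 9, 5]

Program B trace:
  After 'push 2': [2]
  After 'dup': [2, 2]
  After 'push -5': [2, 2, -5]
  After 'eq': [2, 0]
Program B final stack: [2, 0]
Same: no

Answer: no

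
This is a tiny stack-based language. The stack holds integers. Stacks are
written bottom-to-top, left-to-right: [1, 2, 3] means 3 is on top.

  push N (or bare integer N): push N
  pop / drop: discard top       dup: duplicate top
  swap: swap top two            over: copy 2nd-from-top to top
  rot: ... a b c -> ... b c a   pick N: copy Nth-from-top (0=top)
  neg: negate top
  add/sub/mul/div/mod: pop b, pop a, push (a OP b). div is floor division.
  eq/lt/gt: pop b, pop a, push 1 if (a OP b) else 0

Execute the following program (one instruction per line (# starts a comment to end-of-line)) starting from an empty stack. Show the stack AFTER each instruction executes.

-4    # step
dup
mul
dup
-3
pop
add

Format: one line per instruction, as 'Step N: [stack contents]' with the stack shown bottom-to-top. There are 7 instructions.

Step 1: [-4]
Step 2: [-4, -4]
Step 3: [16]
Step 4: [16, 16]
Step 5: [16, 16, -3]
Step 6: [16, 16]
Step 7: [32]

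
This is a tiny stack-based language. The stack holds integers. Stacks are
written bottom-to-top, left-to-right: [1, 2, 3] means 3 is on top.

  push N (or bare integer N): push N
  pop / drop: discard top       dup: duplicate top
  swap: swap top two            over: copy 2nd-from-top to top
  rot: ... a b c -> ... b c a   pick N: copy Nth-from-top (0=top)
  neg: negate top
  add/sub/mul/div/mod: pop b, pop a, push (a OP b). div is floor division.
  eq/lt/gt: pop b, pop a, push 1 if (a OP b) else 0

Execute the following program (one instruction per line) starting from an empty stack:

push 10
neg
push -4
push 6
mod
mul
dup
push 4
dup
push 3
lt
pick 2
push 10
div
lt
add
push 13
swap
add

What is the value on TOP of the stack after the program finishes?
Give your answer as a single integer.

Answer: 17

Derivation:
After 'push 10': [10]
After 'neg': [-10]
After 'push -4': [-10, -4]
After 'push 6': [-10, -4, 6]
After 'mod': [-10, 2]
After 'mul': [-20]
After 'dup': [-20, -20]
After 'push 4': [-20, -20, 4]
After 'dup': [-20, -20, 4, 4]
After 'push 3': [-20, -20, 4, 4, 3]
After 'lt': [-20, -20, 4, 0]
After 'pick 2': [-20, -20, 4, 0, -20]
After 'push 10': [-20, -20, 4, 0, -20, 10]
After 'div': [-20, -20, 4, 0, -2]
After 'lt': [-20, -20, 4, 0]
After 'add': [-20, -20, 4]
After 'push 13': [-20, -20, 4, 13]
After 'swap': [-20, -20, 13, 4]
After 'add': [-20, -20, 17]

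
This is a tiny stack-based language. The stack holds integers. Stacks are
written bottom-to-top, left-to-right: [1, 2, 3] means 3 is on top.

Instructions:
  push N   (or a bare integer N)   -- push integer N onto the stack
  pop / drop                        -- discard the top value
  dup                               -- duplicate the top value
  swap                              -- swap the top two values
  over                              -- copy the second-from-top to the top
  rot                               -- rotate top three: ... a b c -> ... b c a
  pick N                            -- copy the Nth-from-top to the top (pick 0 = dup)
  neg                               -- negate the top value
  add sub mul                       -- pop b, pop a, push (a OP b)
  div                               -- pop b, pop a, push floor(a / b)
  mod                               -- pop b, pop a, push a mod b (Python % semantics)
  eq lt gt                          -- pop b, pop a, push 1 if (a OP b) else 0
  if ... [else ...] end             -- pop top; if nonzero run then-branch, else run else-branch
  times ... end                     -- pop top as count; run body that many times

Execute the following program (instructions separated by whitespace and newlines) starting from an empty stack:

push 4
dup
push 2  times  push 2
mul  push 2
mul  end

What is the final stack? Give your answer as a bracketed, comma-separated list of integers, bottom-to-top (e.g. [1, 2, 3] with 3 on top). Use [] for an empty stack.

Answer: [4, 64]

Derivation:
After 'push 4': [4]
After 'dup': [4, 4]
After 'push 2': [4, 4, 2]
After 'times': [4, 4]
After 'push 2': [4, 4, 2]
After 'mul': [4, 8]
After 'push 2': [4, 8, 2]
After 'mul': [4, 16]
After 'push 2': [4, 16, 2]
After 'mul': [4, 32]
After 'push 2': [4, 32, 2]
After 'mul': [4, 64]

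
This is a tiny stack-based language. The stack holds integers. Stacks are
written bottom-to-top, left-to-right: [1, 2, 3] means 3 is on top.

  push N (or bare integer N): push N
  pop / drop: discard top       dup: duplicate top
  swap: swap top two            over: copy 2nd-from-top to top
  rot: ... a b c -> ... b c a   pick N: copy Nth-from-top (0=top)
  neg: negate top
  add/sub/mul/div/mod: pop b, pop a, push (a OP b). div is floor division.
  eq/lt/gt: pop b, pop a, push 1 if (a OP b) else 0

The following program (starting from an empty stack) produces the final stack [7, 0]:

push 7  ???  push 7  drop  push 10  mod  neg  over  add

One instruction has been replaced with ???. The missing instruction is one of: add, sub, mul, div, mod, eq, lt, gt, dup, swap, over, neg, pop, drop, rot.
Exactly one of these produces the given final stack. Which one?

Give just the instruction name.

Stack before ???: [7]
Stack after ???:  [7, 7]
The instruction that transforms [7] -> [7, 7] is: dup

Answer: dup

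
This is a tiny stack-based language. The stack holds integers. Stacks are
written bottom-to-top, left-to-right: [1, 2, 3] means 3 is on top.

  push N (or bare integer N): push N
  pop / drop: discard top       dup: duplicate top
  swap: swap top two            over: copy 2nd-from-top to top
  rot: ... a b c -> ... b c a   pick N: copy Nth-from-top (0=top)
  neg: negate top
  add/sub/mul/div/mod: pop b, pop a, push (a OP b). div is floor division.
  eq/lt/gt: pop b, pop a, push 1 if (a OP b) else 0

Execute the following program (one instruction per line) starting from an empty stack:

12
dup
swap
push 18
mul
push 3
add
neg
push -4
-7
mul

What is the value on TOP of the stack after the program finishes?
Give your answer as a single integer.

After 'push 12': [12]
After 'dup': [12, 12]
After 'swap': [12, 12]
After 'push 18': [12, 12, 18]
After 'mul': [12, 216]
After 'push 3': [12, 216, 3]
After 'add': [12, 219]
After 'neg': [12, -219]
After 'push -4': [12, -219, -4]
After 'push -7': [12, -219, -4, -7]
After 'mul': [12, -219, 28]

Answer: 28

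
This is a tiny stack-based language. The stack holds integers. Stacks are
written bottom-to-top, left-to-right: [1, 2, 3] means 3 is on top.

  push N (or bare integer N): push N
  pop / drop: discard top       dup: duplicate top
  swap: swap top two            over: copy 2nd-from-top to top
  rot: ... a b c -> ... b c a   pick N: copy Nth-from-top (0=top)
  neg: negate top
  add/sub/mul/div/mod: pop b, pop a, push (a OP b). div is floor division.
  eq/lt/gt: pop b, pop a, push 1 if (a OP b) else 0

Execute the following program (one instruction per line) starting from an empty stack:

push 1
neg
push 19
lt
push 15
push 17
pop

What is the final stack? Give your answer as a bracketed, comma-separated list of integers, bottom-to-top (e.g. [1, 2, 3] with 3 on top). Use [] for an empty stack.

Answer: [1, 15]

Derivation:
After 'push 1': [1]
After 'neg': [-1]
After 'push 19': [-1, 19]
After 'lt': [1]
After 'push 15': [1, 15]
After 'push 17': [1, 15, 17]
After 'pop': [1, 15]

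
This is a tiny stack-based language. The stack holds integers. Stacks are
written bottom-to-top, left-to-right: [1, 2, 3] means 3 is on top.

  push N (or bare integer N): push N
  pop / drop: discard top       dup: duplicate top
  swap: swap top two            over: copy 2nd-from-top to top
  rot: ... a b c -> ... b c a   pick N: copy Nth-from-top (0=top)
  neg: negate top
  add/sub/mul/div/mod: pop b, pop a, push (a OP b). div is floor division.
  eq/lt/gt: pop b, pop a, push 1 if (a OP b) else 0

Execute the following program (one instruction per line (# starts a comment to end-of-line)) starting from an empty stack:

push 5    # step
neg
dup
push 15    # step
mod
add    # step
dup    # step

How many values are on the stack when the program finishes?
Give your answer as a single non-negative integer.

Answer: 2

Derivation:
After 'push 5': stack = [5] (depth 1)
After 'neg': stack = [-5] (depth 1)
After 'dup': stack = [-5, -5] (depth 2)
After 'push 15': stack = [-5, -5, 15] (depth 3)
After 'mod': stack = [-5, 10] (depth 2)
After 'add': stack = [5] (depth 1)
After 'dup': stack = [5, 5] (depth 2)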